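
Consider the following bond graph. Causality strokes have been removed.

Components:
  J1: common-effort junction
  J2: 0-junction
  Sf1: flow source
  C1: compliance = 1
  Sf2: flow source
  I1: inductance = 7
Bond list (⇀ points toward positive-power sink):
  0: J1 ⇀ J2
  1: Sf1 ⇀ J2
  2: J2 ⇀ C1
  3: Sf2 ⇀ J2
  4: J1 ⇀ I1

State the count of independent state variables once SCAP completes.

2  (C1, I1 all integral)

b1 stroke at Sf1  (Sf1: flow source, stroke at near end)
b3 stroke at Sf2  (Sf2: flow source, stroke at near end)
b2 stroke at J2  (C1 integral (e out))
b0 stroke at J1  (0-jn J2 has e-setter on 2)
b4 stroke at I1  (0-jn J1 has e-setter on 0)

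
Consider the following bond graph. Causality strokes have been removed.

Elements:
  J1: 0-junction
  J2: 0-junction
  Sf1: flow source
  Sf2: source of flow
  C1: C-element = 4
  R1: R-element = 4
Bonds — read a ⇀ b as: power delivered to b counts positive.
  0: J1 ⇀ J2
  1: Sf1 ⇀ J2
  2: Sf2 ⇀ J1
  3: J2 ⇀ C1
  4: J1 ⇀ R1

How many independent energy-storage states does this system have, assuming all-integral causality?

1  (C1 all integral)

b1 stroke→Sf1  (Sf1 (Sf) sets flow on bond)
b2 stroke→Sf2  (Sf2: flow source, stroke at near end)
b3 stroke→J2  (C1 integral (e out))
b0 stroke→J1  (J2: bond 3 brought effort, rest push out)
b4 stroke→R1  (J1: bond 0 brought effort, rest push out)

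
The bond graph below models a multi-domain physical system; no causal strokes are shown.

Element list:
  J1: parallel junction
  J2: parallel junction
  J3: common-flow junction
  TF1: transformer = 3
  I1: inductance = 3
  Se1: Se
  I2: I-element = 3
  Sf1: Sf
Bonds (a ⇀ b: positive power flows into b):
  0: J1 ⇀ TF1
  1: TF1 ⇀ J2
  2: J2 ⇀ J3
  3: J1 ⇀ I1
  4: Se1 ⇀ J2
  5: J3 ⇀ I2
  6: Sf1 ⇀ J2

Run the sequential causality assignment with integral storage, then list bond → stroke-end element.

bond 4 |J2  (Se1 fixes effort; stroke away)
bond 6 |Sf1  (Sf1 fixes flow; stroke at Sf1)
bond 1 |TF1  (J2 effort already set via bond 4)
bond 2 |J3  (J2 effort already set via bond 4)
bond 5 |I2  (J3: last free bond brings flow in)
bond 0 |J1  (TF1 one-in-one-out from 1)
bond 3 |I1  (0-jn J1 has e-setter on 0)

#0 →J1
#1 →TF1
#2 →J3
#3 →I1
#4 →J2
#5 →I2
#6 →Sf1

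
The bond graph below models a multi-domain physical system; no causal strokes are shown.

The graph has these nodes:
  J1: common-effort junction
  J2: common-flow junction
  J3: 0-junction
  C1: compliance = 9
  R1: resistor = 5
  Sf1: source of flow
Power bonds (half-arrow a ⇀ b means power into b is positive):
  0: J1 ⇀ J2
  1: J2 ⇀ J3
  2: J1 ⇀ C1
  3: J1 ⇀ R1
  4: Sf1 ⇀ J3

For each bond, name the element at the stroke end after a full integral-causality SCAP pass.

bond 0 stroke at J2
bond 1 stroke at J3
bond 2 stroke at J1
bond 3 stroke at R1
bond 4 stroke at Sf1

b4 stroke at Sf1  (Sf1 fixes flow; stroke at Sf1)
b1 stroke at J3  (J3 needs exactly one e-in)
b0 stroke at J2  (1-jn J2 has f-setter on 1)
b2 stroke at J1  (C1 integral (e out))
b3 stroke at R1  (J1 effort already set via bond 2)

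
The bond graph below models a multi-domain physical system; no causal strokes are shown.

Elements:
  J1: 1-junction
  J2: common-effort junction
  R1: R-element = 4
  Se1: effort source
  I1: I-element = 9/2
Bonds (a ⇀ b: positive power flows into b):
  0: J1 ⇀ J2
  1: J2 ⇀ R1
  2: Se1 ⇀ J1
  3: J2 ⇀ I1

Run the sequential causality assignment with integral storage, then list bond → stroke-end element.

bond 2 →J1  (Se1 (Se) sets effort on bond)
bond 0 →J2  (closing 1-jn rule on J1)
bond 1 →R1  (J2: bond 0 brought effort, rest push out)
bond 3 →I1  (common-e at J2 fixed by 0)

#0 stroke→J2
#1 stroke→R1
#2 stroke→J1
#3 stroke→I1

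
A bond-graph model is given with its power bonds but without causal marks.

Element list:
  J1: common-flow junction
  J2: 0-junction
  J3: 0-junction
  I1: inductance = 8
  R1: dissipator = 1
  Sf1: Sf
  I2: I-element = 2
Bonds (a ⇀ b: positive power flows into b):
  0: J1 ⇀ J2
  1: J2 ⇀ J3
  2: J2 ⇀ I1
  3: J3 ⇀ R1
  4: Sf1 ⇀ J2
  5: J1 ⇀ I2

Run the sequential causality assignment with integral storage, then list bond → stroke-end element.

bond 4 |Sf1  (source Sf1 imposes f)
bond 2 |I1  (I1: I, integral causality)
bond 5 |I2  (I2: I, integral causality)
bond 0 |J1  (common-f at J1 fixed by 5)
bond 1 |J2  (J2 needs exactly one e-in)
bond 3 |J3  (J3: last free bond brings effort in)

bond 0 |J1
bond 1 |J2
bond 2 |I1
bond 3 |J3
bond 4 |Sf1
bond 5 |I2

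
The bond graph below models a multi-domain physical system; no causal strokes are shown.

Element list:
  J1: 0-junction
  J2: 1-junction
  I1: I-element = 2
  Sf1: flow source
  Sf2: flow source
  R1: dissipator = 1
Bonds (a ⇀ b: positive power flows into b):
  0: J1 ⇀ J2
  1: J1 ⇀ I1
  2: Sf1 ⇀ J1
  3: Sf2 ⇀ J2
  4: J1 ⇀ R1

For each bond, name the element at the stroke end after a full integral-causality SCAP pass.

bond 0 |J2
bond 1 |I1
bond 2 |Sf1
bond 3 |Sf2
bond 4 |J1

β2 →Sf1  (Sf1 (Sf) sets flow on bond)
β3 →Sf2  (source Sf2 imposes f)
β0 →J2  (J2: bond 3 brought flow, rest push out)
β1 →I1  (I1 outputs flow p/I1)
β4 →J1  (closing 0-jn rule on J1)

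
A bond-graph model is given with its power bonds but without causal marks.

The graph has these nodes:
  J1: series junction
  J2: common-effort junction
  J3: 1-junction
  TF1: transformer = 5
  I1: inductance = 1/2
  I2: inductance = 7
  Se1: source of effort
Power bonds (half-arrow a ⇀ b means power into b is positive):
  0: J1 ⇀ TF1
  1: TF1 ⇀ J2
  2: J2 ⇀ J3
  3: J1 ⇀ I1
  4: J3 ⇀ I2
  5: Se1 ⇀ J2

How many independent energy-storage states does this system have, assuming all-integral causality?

β5 stroke at J2  (source Se1 imposes e)
β1 stroke at TF1  (common-e at J2 fixed by 5)
β2 stroke at J3  (J2: bond 5 brought effort, rest push out)
β4 stroke at I2  (J3: last free bond brings flow in)
β0 stroke at J1  (TF1: transformer flips bond 1)
β3 stroke at I1  (J1 needs exactly one f-in)

2  (I1, I2 all integral)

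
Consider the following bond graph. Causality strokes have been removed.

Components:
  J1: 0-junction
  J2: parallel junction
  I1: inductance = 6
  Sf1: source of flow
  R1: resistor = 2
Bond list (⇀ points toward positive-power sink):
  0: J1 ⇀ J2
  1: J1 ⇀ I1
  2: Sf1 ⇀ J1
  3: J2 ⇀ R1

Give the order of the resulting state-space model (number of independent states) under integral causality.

#2 stroke→Sf1  (source Sf1 imposes f)
#1 stroke→I1  (prefer integral on I1)
#0 stroke→J1  (closing 0-jn rule on J1)
#3 stroke→J2  (J2: last free bond brings effort in)

1  (I1 all integral)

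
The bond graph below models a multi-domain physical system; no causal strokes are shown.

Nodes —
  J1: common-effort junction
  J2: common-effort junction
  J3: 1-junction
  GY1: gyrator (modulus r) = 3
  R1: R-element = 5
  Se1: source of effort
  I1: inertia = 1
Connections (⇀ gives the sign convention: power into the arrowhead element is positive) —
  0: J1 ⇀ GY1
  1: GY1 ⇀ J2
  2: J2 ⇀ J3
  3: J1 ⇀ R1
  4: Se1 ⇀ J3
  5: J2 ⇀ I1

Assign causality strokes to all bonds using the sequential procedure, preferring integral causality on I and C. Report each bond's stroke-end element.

β0 stroke at GY1
β1 stroke at GY1
β2 stroke at J2
β3 stroke at J1
β4 stroke at J3
β5 stroke at I1

b4 →J3  (Se1 fixes effort; stroke away)
b2 →J2  (only one flow-in slot at J3)
b1 →GY1  (J2: bond 2 brought effort, rest push out)
b5 →I1  (J2 effort already set via bond 2)
b0 →GY1  (through GY1, causality inverts; strokes same side of GY1)
b3 →J1  (closing 0-jn rule on J1)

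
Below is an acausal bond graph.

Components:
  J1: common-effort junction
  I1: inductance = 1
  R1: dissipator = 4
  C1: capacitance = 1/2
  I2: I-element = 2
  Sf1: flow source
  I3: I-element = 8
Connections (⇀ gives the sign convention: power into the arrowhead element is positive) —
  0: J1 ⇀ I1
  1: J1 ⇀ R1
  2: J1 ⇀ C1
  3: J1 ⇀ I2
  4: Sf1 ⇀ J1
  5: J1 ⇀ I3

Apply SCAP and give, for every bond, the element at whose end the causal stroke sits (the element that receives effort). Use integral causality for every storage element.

bond 4 →Sf1  (Sf1 (Sf) sets flow on bond)
bond 0 →I1  (prefer integral on I1)
bond 2 →J1  (C1 integral (e out))
bond 1 →R1  (common-e at J1 fixed by 2)
bond 3 →I2  (J1 effort already set via bond 2)
bond 5 →I3  (common-e at J1 fixed by 2)

bond 0 stroke at I1
bond 1 stroke at R1
bond 2 stroke at J1
bond 3 stroke at I2
bond 4 stroke at Sf1
bond 5 stroke at I3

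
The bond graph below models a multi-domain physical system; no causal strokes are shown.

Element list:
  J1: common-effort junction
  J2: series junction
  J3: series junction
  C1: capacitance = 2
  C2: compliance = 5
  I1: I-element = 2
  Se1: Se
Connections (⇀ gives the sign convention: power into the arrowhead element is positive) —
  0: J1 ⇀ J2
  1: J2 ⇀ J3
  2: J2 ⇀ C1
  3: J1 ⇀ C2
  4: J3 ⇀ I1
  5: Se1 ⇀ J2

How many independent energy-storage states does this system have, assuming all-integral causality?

b5 stroke at J2  (Se1: effort source, stroke at far end)
b2 stroke at J2  (C1 integral (e out))
b3 stroke at J1  (C2 outputs effort q/C2)
b0 stroke at J2  (0-jn J1 has e-setter on 3)
b1 stroke at J3  (only one flow-in slot at J2)
b4 stroke at I1  (closing 1-jn rule on J3)

3  (C1, C2, I1 all integral)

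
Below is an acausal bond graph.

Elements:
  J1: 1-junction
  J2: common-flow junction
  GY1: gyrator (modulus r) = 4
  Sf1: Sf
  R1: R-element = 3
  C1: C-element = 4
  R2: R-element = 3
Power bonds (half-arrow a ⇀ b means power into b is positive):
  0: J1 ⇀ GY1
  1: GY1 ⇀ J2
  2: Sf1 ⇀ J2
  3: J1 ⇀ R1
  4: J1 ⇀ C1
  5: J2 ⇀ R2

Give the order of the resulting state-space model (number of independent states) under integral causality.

bond 2 →Sf1  (source Sf1 imposes f)
bond 1 →J2  (J2 flow already set via bond 2)
bond 5 →J2  (1-jn J2 has f-setter on 2)
bond 0 →J1  (GY GY1: same side as bond 1)
bond 4 →J1  (C1: C, integral causality)
bond 3 →R1  (J1 needs exactly one f-in)

1  (C1 all integral)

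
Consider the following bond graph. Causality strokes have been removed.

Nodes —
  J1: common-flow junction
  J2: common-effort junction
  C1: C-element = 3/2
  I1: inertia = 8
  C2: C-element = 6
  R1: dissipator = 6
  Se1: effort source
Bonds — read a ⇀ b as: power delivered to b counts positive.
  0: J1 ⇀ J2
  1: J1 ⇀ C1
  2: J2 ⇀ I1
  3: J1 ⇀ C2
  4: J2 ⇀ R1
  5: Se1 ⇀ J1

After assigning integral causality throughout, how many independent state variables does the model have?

#5 stroke→J1  (Se1 (Se) sets effort on bond)
#1 stroke→J1  (C1: C, integral causality)
#2 stroke→I1  (I1: I, integral causality)
#3 stroke→J1  (C2 outputs effort q/C2)
#0 stroke→J2  (J1: last free bond brings flow in)
#4 stroke→R1  (J2: bond 0 brought effort, rest push out)

3  (C1, C2, I1 all integral)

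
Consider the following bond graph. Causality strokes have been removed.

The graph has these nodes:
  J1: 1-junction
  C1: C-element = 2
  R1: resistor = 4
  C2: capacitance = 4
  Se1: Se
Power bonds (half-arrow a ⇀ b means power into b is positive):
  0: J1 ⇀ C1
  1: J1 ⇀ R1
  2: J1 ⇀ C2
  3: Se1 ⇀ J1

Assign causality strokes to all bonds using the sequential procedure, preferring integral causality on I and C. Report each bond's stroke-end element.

#3 stroke→J1  (source Se1 imposes e)
#0 stroke→J1  (C1 integral (e out))
#2 stroke→J1  (prefer integral on C2)
#1 stroke→R1  (J1 needs exactly one f-in)

#0 →J1
#1 →R1
#2 →J1
#3 →J1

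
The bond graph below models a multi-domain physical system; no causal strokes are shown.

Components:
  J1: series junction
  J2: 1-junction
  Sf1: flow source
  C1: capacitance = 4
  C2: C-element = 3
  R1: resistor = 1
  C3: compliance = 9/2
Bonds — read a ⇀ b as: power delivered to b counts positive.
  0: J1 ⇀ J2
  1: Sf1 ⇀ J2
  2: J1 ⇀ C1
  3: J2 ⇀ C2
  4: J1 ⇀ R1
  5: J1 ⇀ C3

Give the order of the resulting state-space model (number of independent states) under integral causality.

3  (C1, C2, C3 all integral)

bond 1 →Sf1  (Sf1 fixes flow; stroke at Sf1)
bond 0 →J2  (J2 flow already set via bond 1)
bond 3 →J2  (1-jn J2 has f-setter on 1)
bond 2 →J1  (common-f at J1 fixed by 0)
bond 4 →J1  (1-jn J1 has f-setter on 0)
bond 5 →J1  (1-jn J1 has f-setter on 0)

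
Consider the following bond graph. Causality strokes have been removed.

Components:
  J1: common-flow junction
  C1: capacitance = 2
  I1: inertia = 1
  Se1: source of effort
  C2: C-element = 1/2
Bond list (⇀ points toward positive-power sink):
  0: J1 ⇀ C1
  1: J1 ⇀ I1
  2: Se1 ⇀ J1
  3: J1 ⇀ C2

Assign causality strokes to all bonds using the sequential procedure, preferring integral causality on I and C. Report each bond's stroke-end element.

bond 0 stroke→J1
bond 1 stroke→I1
bond 2 stroke→J1
bond 3 stroke→J1

#2 →J1  (Se1: effort source, stroke at far end)
#0 →J1  (C1 outputs effort q/C1)
#1 →I1  (I1: I, integral causality)
#3 →J1  (J1: bond 1 brought flow, rest push out)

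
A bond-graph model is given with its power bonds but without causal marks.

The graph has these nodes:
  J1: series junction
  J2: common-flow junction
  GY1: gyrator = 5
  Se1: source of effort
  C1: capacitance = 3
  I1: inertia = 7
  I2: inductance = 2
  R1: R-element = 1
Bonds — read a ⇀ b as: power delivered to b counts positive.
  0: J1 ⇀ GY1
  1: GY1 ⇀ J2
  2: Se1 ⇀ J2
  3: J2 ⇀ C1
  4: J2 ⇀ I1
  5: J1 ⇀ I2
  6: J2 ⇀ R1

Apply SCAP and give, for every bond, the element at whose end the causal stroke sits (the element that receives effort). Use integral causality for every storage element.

β0 stroke at J1
β1 stroke at J2
β2 stroke at J2
β3 stroke at J2
β4 stroke at I1
β5 stroke at I2
β6 stroke at J2

#2 |J2  (source Se1 imposes e)
#3 |J2  (C1 integral (e out))
#4 |I1  (I1: I, integral causality)
#1 |J2  (J2 flow already set via bond 4)
#6 |J2  (common-f at J2 fixed by 4)
#0 |J1  (GY1 both-in/both-out from 1)
#5 |I2  (J1: last free bond brings flow in)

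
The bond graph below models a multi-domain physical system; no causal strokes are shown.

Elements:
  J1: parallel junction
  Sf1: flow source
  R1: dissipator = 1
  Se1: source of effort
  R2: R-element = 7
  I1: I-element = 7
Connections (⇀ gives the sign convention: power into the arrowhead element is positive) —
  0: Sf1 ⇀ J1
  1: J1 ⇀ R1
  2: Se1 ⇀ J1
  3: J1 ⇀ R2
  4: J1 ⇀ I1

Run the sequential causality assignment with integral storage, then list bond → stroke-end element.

bond 0 stroke at Sf1
bond 1 stroke at R1
bond 2 stroke at J1
bond 3 stroke at R2
bond 4 stroke at I1

b0 stroke→Sf1  (Sf1 (Sf) sets flow on bond)
b2 stroke→J1  (Se1: effort source, stroke at far end)
b1 stroke→R1  (0-jn J1 has e-setter on 2)
b3 stroke→R2  (J1 effort already set via bond 2)
b4 stroke→I1  (J1 effort already set via bond 2)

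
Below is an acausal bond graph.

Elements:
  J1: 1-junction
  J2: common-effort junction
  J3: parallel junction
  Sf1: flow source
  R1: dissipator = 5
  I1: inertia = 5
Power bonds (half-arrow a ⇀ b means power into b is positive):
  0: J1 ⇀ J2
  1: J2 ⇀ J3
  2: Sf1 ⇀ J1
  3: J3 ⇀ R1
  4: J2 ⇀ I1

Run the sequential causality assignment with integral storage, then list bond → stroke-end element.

b0 stroke at J1
b1 stroke at J2
b2 stroke at Sf1
b3 stroke at J3
b4 stroke at I1

bond 2 stroke at Sf1  (source Sf1 imposes f)
bond 0 stroke at J1  (J1: bond 2 brought flow, rest push out)
bond 4 stroke at I1  (I1 integral (f out))
bond 1 stroke at J2  (only one effort-in slot at J2)
bond 3 stroke at J3  (only one effort-in slot at J3)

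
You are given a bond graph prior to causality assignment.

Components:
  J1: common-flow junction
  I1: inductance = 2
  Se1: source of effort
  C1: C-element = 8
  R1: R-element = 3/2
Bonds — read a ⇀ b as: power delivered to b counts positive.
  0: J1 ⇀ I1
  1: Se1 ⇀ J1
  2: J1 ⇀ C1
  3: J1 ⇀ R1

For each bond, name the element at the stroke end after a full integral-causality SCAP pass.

b1 |J1  (source Se1 imposes e)
b0 |I1  (prefer integral on I1)
b2 |J1  (J1: bond 0 brought flow, rest push out)
b3 |J1  (J1 flow already set via bond 0)

bond 0 stroke→I1
bond 1 stroke→J1
bond 2 stroke→J1
bond 3 stroke→J1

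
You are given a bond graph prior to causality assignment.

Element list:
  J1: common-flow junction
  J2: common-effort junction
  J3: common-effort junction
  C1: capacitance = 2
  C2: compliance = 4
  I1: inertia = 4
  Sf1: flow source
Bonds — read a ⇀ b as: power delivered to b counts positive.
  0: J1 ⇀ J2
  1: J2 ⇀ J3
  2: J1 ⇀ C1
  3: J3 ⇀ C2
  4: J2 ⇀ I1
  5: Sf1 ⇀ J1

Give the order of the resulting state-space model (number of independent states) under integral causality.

β5 stroke→Sf1  (Sf1 (Sf) sets flow on bond)
β0 stroke→J1  (J1 flow already set via bond 5)
β2 stroke→J1  (J1: bond 5 brought flow, rest push out)
β3 stroke→J3  (C2: C, integral causality)
β1 stroke→J2  (J3: bond 3 brought effort, rest push out)
β4 stroke→I1  (J2 effort already set via bond 1)

3  (C1, C2, I1 all integral)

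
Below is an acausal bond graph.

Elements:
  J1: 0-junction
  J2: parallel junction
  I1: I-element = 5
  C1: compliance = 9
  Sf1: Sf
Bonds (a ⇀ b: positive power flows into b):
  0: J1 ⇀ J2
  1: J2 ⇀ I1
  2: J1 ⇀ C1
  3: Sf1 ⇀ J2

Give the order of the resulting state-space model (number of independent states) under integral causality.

2  (C1, I1 all integral)

b3 |Sf1  (Sf1 fixes flow; stroke at Sf1)
b1 |I1  (I1 integral (f out))
b0 |J2  (closing 0-jn rule on J2)
b2 |J1  (only one effort-in slot at J1)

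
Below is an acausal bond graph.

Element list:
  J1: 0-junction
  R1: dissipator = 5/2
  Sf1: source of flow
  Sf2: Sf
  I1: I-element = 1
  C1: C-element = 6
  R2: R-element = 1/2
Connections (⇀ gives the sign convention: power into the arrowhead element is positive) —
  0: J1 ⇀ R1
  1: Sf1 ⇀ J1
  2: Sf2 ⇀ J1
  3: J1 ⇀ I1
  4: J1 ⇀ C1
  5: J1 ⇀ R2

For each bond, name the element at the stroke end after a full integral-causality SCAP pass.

#1 →Sf1  (Sf1 (Sf) sets flow on bond)
#2 →Sf2  (source Sf2 imposes f)
#3 →I1  (I1 integral (f out))
#4 →J1  (C1 outputs effort q/C1)
#0 →R1  (J1 effort already set via bond 4)
#5 →R2  (0-jn J1 has e-setter on 4)

b0 |R1
b1 |Sf1
b2 |Sf2
b3 |I1
b4 |J1
b5 |R2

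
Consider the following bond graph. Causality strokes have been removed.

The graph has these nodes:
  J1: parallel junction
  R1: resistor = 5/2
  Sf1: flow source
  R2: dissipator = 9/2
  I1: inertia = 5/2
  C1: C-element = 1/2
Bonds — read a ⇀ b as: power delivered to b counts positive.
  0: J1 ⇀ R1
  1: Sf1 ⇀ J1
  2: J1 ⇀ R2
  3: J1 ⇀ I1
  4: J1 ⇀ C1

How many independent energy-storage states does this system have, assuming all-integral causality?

bond 1 |Sf1  (Sf1 (Sf) sets flow on bond)
bond 3 |I1  (prefer integral on I1)
bond 4 |J1  (prefer integral on C1)
bond 0 |R1  (common-e at J1 fixed by 4)
bond 2 |R2  (J1: bond 4 brought effort, rest push out)

2  (C1, I1 all integral)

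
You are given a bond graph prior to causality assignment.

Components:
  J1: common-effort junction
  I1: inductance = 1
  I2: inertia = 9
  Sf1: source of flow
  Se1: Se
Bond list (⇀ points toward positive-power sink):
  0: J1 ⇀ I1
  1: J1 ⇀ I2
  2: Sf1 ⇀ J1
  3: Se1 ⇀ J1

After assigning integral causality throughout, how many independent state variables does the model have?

2  (I1, I2 all integral)

bond 2 stroke at Sf1  (Sf1: flow source, stroke at near end)
bond 3 stroke at J1  (Se1 fixes effort; stroke away)
bond 0 stroke at I1  (J1 effort already set via bond 3)
bond 1 stroke at I2  (0-jn J1 has e-setter on 3)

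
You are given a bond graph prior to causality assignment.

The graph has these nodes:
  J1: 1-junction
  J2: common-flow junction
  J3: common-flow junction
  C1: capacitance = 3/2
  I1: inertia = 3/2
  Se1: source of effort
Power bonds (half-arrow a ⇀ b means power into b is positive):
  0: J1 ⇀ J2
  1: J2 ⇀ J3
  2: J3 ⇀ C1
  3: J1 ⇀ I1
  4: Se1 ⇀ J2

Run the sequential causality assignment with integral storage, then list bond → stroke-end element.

bond 4 stroke→J2  (Se1 fixes effort; stroke away)
bond 2 stroke→J3  (C1 outputs effort q/C1)
bond 1 stroke→J2  (J3 needs exactly one f-in)
bond 0 stroke→J1  (J2: last free bond brings flow in)
bond 3 stroke→I1  (J1: last free bond brings flow in)

bond 0 stroke at J1
bond 1 stroke at J2
bond 2 stroke at J3
bond 3 stroke at I1
bond 4 stroke at J2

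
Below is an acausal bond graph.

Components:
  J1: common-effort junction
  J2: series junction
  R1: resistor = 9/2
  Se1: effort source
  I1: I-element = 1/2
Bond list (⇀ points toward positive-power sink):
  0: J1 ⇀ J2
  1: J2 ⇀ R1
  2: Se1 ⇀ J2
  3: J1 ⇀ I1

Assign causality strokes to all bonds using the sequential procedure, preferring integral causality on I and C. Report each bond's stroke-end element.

β0 stroke→J1
β1 stroke→J2
β2 stroke→J2
β3 stroke→I1

b2 stroke→J2  (source Se1 imposes e)
b3 stroke→I1  (prefer integral on I1)
b0 stroke→J1  (closing 0-jn rule on J1)
b1 stroke→J2  (J2 flow already set via bond 0)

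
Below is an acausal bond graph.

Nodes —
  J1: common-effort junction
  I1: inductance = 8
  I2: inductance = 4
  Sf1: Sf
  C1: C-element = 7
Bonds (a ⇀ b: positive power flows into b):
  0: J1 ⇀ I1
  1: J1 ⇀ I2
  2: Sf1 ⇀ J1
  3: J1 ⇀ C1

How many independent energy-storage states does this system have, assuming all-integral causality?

3  (C1, I1, I2 all integral)

#2 →Sf1  (Sf1 (Sf) sets flow on bond)
#0 →I1  (I1 outputs flow p/I1)
#1 →I2  (I2: I, integral causality)
#3 →J1  (closing 0-jn rule on J1)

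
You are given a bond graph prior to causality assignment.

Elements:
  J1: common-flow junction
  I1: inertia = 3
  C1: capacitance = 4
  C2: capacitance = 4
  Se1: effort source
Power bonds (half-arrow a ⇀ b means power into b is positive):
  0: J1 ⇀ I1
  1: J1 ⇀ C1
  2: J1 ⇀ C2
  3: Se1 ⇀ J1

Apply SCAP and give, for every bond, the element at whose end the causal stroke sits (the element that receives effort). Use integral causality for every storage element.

#3 stroke at J1  (Se1: effort source, stroke at far end)
#0 stroke at I1  (I1 integral (f out))
#1 stroke at J1  (common-f at J1 fixed by 0)
#2 stroke at J1  (J1 flow already set via bond 0)

b0 |I1
b1 |J1
b2 |J1
b3 |J1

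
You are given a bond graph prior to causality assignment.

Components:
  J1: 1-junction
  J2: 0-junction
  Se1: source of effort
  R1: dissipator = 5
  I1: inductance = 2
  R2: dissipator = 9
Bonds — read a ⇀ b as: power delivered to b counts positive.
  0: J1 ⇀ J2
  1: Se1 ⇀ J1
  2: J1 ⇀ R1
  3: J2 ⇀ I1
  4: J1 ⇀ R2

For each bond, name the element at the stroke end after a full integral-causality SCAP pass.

β1 stroke→J1  (Se1 (Se) sets effort on bond)
β3 stroke→I1  (I1 outputs flow p/I1)
β0 stroke→J2  (only one effort-in slot at J2)
β2 stroke→J1  (J1 flow already set via bond 0)
β4 stroke→J1  (J1: bond 0 brought flow, rest push out)

β0 →J2
β1 →J1
β2 →J1
β3 →I1
β4 →J1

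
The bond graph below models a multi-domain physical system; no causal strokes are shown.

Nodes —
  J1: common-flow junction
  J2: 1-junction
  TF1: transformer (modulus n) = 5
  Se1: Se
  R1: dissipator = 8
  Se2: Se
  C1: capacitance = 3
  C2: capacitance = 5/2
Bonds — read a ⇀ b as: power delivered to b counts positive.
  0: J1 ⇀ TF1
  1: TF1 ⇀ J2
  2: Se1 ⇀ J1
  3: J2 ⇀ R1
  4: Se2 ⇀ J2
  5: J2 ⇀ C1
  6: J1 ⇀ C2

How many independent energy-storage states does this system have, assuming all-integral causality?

2  (C1, C2 all integral)

bond 2 stroke at J1  (source Se1 imposes e)
bond 4 stroke at J2  (Se2: effort source, stroke at far end)
bond 5 stroke at J2  (prefer integral on C1)
bond 6 stroke at J1  (C2: C, integral causality)
bond 0 stroke at TF1  (J1: last free bond brings flow in)
bond 1 stroke at J2  (through TF1, causality passes straight; one stroke at TF1)
bond 3 stroke at R1  (only one flow-in slot at J2)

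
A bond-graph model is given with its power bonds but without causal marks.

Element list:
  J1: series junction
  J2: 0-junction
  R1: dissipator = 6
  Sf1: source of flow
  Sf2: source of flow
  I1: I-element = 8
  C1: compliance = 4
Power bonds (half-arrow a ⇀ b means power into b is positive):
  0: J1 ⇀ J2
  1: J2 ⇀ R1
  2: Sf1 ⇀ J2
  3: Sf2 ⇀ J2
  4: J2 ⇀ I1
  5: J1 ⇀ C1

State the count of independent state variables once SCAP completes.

b2 stroke at Sf1  (source Sf1 imposes f)
b3 stroke at Sf2  (Sf2 fixes flow; stroke at Sf2)
b4 stroke at I1  (prefer integral on I1)
b5 stroke at J1  (C1: C, integral causality)
b0 stroke at J2  (only one flow-in slot at J1)
b1 stroke at R1  (J2 effort already set via bond 0)

2  (C1, I1 all integral)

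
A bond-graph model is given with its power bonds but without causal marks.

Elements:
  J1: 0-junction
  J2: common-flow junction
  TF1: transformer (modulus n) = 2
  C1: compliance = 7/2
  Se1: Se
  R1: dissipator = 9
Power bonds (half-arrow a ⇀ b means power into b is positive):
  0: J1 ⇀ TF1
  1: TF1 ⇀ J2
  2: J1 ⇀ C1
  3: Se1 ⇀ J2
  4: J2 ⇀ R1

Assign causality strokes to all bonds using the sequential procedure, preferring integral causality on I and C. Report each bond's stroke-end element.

#0 stroke at TF1
#1 stroke at J2
#2 stroke at J1
#3 stroke at J2
#4 stroke at R1

bond 3 |J2  (source Se1 imposes e)
bond 2 |J1  (C1 integral (e out))
bond 0 |TF1  (common-e at J1 fixed by 2)
bond 1 |J2  (through TF1, causality passes straight; one stroke at TF1)
bond 4 |R1  (closing 1-jn rule on J2)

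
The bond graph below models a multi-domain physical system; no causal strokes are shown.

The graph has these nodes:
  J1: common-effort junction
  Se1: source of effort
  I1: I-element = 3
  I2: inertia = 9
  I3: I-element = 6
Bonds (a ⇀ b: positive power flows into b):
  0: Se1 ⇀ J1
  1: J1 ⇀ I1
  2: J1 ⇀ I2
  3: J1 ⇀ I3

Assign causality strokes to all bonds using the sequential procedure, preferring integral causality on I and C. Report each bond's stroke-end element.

bond 0 →J1  (source Se1 imposes e)
bond 1 →I1  (common-e at J1 fixed by 0)
bond 2 →I2  (common-e at J1 fixed by 0)
bond 3 →I3  (0-jn J1 has e-setter on 0)

bond 0 →J1
bond 1 →I1
bond 2 →I2
bond 3 →I3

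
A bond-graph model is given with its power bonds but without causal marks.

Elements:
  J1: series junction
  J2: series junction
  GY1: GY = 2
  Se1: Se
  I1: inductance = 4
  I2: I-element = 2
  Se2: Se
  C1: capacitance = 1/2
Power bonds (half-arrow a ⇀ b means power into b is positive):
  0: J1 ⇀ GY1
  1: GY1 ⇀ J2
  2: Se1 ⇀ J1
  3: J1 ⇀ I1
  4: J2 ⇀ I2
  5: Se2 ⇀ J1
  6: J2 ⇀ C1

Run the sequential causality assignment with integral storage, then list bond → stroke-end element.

bond 2 stroke→J1  (Se1 (Se) sets effort on bond)
bond 5 stroke→J1  (source Se2 imposes e)
bond 3 stroke→I1  (I1 outputs flow p/I1)
bond 0 stroke→J1  (J1: bond 3 brought flow, rest push out)
bond 1 stroke→J2  (GY GY1: same side as bond 0)
bond 4 stroke→I2  (I2 integral (f out))
bond 6 stroke→J2  (common-f at J2 fixed by 4)

bond 0 stroke at J1
bond 1 stroke at J2
bond 2 stroke at J1
bond 3 stroke at I1
bond 4 stroke at I2
bond 5 stroke at J1
bond 6 stroke at J2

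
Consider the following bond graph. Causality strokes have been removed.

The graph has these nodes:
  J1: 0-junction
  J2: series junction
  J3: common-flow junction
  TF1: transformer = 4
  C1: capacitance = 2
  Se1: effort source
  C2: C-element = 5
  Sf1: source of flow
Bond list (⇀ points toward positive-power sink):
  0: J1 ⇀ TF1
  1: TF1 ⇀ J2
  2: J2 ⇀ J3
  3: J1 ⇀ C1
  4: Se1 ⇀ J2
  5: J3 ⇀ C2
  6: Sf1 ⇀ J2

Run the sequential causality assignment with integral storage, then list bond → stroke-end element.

β0 →TF1
β1 →J2
β2 →J2
β3 →J1
β4 →J2
β5 →J3
β6 →Sf1

#4 stroke at J2  (Se1: effort source, stroke at far end)
#6 stroke at Sf1  (Sf1 fixes flow; stroke at Sf1)
#1 stroke at J2  (J2: bond 6 brought flow, rest push out)
#2 stroke at J2  (J2 flow already set via bond 6)
#5 stroke at J3  (1-jn J3 has f-setter on 2)
#0 stroke at TF1  (TF1 one-in-one-out from 1)
#3 stroke at J1  (J1: last free bond brings effort in)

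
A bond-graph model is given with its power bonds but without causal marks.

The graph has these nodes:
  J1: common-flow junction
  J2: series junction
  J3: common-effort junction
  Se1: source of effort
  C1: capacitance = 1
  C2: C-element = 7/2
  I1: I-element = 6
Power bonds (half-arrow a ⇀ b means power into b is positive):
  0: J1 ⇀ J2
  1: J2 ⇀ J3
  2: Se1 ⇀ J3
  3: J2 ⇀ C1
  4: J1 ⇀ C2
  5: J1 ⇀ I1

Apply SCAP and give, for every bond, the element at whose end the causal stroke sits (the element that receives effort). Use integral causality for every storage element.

b2 |J3  (Se1: effort source, stroke at far end)
b1 |J2  (0-jn J3 has e-setter on 2)
b3 |J2  (C1: C, integral causality)
b0 |J1  (closing 1-jn rule on J2)
b4 |J1  (C2 integral (e out))
b5 |I1  (J1 needs exactly one f-in)

#0 |J1
#1 |J2
#2 |J3
#3 |J2
#4 |J1
#5 |I1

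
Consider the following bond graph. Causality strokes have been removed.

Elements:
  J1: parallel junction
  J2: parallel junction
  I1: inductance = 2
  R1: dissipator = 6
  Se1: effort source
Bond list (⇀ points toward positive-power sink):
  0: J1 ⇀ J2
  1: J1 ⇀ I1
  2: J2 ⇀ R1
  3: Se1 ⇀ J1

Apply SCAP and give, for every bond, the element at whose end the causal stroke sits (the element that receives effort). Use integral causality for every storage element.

#3 →J1  (Se1 (Se) sets effort on bond)
#0 →J2  (common-e at J1 fixed by 3)
#1 →I1  (J1: bond 3 brought effort, rest push out)
#2 →R1  (J2 effort already set via bond 0)

β0 |J2
β1 |I1
β2 |R1
β3 |J1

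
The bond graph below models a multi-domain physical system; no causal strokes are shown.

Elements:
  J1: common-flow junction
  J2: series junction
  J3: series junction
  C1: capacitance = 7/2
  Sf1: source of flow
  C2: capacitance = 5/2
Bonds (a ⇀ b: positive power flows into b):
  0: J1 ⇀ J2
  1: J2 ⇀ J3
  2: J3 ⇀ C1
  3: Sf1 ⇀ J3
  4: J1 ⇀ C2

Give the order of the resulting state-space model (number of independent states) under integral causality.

2  (C1, C2 all integral)

bond 3 stroke→Sf1  (source Sf1 imposes f)
bond 1 stroke→J3  (J3 flow already set via bond 3)
bond 2 stroke→J3  (J3: bond 3 brought flow, rest push out)
bond 0 stroke→J2  (1-jn J2 has f-setter on 1)
bond 4 stroke→J1  (common-f at J1 fixed by 0)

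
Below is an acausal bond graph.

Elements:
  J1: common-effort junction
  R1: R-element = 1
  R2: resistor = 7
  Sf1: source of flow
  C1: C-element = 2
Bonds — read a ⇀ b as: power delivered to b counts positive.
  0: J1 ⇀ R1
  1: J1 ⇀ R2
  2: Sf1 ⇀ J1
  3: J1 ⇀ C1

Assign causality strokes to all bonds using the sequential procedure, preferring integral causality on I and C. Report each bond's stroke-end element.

#0 stroke→R1
#1 stroke→R2
#2 stroke→Sf1
#3 stroke→J1

#2 |Sf1  (Sf1 fixes flow; stroke at Sf1)
#3 |J1  (prefer integral on C1)
#0 |R1  (0-jn J1 has e-setter on 3)
#1 |R2  (J1: bond 3 brought effort, rest push out)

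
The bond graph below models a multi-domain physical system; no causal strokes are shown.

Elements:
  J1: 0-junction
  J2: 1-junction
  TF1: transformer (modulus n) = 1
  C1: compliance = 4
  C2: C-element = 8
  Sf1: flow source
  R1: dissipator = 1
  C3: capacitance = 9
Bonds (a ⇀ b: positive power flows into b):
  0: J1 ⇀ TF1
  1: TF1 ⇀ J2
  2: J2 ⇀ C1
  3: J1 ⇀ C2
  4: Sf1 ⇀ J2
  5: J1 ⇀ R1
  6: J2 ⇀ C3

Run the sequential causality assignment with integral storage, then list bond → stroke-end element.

b4 |Sf1  (Sf1 fixes flow; stroke at Sf1)
b1 |J2  (common-f at J2 fixed by 4)
b2 |J2  (J2: bond 4 brought flow, rest push out)
b6 |J2  (J2: bond 4 brought flow, rest push out)
b0 |TF1  (TF1: transformer flips bond 1)
b3 |J1  (C2: C, integral causality)
b5 |R1  (J1: bond 3 brought effort, rest push out)

#0 stroke at TF1
#1 stroke at J2
#2 stroke at J2
#3 stroke at J1
#4 stroke at Sf1
#5 stroke at R1
#6 stroke at J2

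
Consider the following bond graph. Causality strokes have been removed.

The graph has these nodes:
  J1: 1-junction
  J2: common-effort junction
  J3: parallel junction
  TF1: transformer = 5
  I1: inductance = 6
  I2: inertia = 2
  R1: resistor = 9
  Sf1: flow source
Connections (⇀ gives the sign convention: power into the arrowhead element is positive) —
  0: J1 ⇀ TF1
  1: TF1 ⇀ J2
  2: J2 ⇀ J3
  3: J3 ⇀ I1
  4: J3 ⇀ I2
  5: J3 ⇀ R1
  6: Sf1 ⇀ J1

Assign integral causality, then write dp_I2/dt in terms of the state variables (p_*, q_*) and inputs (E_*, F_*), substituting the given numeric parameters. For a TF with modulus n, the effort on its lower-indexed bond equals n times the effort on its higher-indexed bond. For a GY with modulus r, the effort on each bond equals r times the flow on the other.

dp_I2/dt = 45*F_Sf1 - 3*p_I1/2 - 9*p_I2/2

bond 6 stroke at Sf1  (Sf1: flow source, stroke at near end)
bond 0 stroke at J1  (1-jn J1 has f-setter on 6)
bond 1 stroke at TF1  (TF1: transformer flips bond 0)
bond 2 stroke at J2  (J2: last free bond brings effort in)
bond 3 stroke at I1  (I1: I, integral causality)
bond 4 stroke at I2  (I2: I, integral causality)
bond 5 stroke at J3  (J3: last free bond brings effort in)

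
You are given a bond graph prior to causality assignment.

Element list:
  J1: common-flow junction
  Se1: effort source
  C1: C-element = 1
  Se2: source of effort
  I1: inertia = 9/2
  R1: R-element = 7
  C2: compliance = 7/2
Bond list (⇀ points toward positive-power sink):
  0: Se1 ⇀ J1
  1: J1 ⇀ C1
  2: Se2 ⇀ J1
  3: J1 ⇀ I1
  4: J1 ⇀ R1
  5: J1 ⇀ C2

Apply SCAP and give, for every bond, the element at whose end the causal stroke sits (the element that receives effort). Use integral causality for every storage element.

#0 stroke at J1
#1 stroke at J1
#2 stroke at J1
#3 stroke at I1
#4 stroke at J1
#5 stroke at J1

#0 stroke at J1  (source Se1 imposes e)
#2 stroke at J1  (Se2 (Se) sets effort on bond)
#1 stroke at J1  (C1: C, integral causality)
#3 stroke at I1  (I1 outputs flow p/I1)
#4 stroke at J1  (common-f at J1 fixed by 3)
#5 stroke at J1  (common-f at J1 fixed by 3)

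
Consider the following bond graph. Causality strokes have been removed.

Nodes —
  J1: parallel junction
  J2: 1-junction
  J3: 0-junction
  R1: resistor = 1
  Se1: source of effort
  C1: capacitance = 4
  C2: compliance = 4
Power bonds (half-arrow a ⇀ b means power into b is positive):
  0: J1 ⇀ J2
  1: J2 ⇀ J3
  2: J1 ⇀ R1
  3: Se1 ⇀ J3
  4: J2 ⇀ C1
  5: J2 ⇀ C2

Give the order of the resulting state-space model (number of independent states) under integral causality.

2  (C1, C2 all integral)

#3 stroke at J3  (source Se1 imposes e)
#1 stroke at J2  (common-e at J3 fixed by 3)
#4 stroke at J2  (C1: C, integral causality)
#5 stroke at J2  (C2: C, integral causality)
#0 stroke at J1  (J2 needs exactly one f-in)
#2 stroke at R1  (J1 effort already set via bond 0)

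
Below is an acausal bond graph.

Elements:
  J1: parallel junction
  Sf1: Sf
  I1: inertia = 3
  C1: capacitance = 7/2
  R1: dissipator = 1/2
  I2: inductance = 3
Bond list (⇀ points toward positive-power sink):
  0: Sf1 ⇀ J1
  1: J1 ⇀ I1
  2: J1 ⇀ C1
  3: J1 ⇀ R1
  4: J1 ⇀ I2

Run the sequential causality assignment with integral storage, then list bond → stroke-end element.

β0 →Sf1  (Sf1 (Sf) sets flow on bond)
β1 →I1  (I1 outputs flow p/I1)
β2 →J1  (C1: C, integral causality)
β3 →R1  (J1: bond 2 brought effort, rest push out)
β4 →I2  (0-jn J1 has e-setter on 2)

β0 stroke at Sf1
β1 stroke at I1
β2 stroke at J1
β3 stroke at R1
β4 stroke at I2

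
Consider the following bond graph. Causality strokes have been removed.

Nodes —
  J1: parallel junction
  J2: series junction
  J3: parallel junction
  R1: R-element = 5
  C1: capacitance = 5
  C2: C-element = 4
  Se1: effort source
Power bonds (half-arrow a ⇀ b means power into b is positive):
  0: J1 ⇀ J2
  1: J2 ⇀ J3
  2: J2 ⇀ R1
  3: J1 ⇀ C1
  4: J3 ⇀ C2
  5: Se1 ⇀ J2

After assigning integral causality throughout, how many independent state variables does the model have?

b5 |J2  (source Se1 imposes e)
b3 |J1  (prefer integral on C1)
b0 |J2  (J1: bond 3 brought effort, rest push out)
b4 |J3  (C2: C, integral causality)
b1 |J2  (common-e at J3 fixed by 4)
b2 |R1  (closing 1-jn rule on J2)

2  (C1, C2 all integral)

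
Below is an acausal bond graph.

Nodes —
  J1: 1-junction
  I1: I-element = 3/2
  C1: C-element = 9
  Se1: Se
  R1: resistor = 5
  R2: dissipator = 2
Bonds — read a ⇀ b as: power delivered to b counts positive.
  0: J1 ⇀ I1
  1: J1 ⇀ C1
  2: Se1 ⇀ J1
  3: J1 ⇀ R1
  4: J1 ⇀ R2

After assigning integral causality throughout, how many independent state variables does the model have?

2  (C1, I1 all integral)

β2 stroke→J1  (Se1: effort source, stroke at far end)
β0 stroke→I1  (I1 integral (f out))
β1 stroke→J1  (J1 flow already set via bond 0)
β3 stroke→J1  (1-jn J1 has f-setter on 0)
β4 stroke→J1  (common-f at J1 fixed by 0)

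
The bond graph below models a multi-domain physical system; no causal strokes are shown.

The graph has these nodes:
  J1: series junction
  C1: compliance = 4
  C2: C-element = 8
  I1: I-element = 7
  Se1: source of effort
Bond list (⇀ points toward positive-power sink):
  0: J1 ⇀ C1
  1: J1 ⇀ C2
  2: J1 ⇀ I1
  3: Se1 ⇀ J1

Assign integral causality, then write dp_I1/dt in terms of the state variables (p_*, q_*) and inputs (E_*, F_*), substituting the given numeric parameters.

dp_I1/dt = E_Se1 - q_C1/4 - q_C2/8

bond 3 |J1  (source Se1 imposes e)
bond 0 |J1  (C1 integral (e out))
bond 1 |J1  (C2 outputs effort q/C2)
bond 2 |I1  (closing 1-jn rule on J1)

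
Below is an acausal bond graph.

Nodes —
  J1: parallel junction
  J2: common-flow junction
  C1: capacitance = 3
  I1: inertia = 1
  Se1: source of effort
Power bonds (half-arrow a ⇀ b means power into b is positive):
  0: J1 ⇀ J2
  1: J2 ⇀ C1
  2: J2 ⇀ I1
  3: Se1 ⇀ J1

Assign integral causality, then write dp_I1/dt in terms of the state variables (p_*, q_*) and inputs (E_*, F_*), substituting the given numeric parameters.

b3 →J1  (Se1 fixes effort; stroke away)
b0 →J2  (0-jn J1 has e-setter on 3)
b1 →J2  (C1 outputs effort q/C1)
b2 →I1  (closing 1-jn rule on J2)

dp_I1/dt = E_Se1 - q_C1/3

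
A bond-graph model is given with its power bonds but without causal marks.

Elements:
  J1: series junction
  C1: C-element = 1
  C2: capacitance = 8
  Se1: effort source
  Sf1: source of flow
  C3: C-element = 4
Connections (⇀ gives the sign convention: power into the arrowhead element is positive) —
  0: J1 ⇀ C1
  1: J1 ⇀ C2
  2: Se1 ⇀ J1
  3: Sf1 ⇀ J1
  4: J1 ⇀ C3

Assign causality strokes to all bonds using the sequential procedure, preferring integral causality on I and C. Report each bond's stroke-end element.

bond 2 →J1  (Se1: effort source, stroke at far end)
bond 3 →Sf1  (Sf1 fixes flow; stroke at Sf1)
bond 0 →J1  (common-f at J1 fixed by 3)
bond 1 →J1  (J1: bond 3 brought flow, rest push out)
bond 4 →J1  (common-f at J1 fixed by 3)

b0 →J1
b1 →J1
b2 →J1
b3 →Sf1
b4 →J1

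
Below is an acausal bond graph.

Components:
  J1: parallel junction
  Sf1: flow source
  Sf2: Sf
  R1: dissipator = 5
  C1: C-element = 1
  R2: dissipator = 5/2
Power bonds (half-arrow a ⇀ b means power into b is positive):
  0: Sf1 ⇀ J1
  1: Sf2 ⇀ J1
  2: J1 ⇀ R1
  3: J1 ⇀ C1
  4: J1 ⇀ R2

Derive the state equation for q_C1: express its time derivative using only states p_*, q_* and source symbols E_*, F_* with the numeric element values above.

dq_C1/dt = F_Sf1 + F_Sf2 - 3*q_C1/5

#0 →Sf1  (source Sf1 imposes f)
#1 →Sf2  (Sf2 (Sf) sets flow on bond)
#3 →J1  (C1 integral (e out))
#2 →R1  (common-e at J1 fixed by 3)
#4 →R2  (J1: bond 3 brought effort, rest push out)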